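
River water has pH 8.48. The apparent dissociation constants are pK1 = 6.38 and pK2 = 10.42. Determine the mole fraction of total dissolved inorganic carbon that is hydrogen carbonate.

α₁ = 1 / (1 + [H⁺]/K1 + K2/[H⁺]) = 1 / (1 + 10^-2.10 + 10^-1.94)
   = 1 / (1 + 0.0079433 + 0.011482) = 1/1.0194 = 0.9809

α₁ = 0.981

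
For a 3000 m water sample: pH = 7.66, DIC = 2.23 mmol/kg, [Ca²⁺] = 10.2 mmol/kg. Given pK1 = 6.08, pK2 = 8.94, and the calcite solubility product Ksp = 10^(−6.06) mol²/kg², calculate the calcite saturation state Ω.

α₂ = 1 / (1 + [H⁺]/K2 + [H⁺]²/(K1K2)) = 1 / (1 + 10^+1.28 + 10^-0.30)
   = 1 / (1 + 19.055 + 0.50119) = 1/20.556 = 0.04865
[CO3²⁻] = α₂ × DIC = 0.04865 × 2.23 = 0.1085 mmol/kg
Ksp = 10^(−6.06) = 8.710×10^-7
Ω = [Ca²⁺][CO3²⁻]/Ksp = (10.2×10^-3)(1.085×10^-4) / 8.710×10^-7 = 1.27

Ω = 1.27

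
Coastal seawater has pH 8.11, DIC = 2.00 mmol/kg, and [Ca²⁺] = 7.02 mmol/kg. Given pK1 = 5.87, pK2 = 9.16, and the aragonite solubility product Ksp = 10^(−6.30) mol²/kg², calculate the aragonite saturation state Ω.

α₂ = 1 / (1 + [H⁺]/K2 + [H⁺]²/(K1K2)) = 1 / (1 + 10^+1.05 + 10^-1.19)
   = 1 / (1 + 11.220 + 0.064565) = 1/12.285 = 0.08140
[CO3²⁻] = α₂ × DIC = 0.08140 × 2.00 = 0.1628 mmol/kg
Ksp = 10^(−6.30) = 5.012×10^-7
Ω = [Ca²⁺][CO3²⁻]/Ksp = (7.02×10^-3)(1.628×10^-4) / 5.012×10^-7 = 2.28

Ω = 2.28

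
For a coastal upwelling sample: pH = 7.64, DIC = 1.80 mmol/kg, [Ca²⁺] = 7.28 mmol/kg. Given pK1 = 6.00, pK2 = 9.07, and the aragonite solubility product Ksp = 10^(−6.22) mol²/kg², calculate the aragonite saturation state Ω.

Ω = 0.762

α₂ = 1 / (1 + [H⁺]/K2 + [H⁺]²/(K1K2)) = 1 / (1 + 10^+1.43 + 10^-0.21)
   = 1 / (1 + 26.915 + 0.61660) = 1/28.532 = 0.03505
[CO3²⁻] = α₂ × DIC = 0.03505 × 1.80 = 0.06309 mmol/kg
Ksp = 10^(−6.22) = 6.026×10^-7
Ω = [Ca²⁺][CO3²⁻]/Ksp = (7.28×10^-3)(6.309×10^-5) / 6.026×10^-7 = 0.762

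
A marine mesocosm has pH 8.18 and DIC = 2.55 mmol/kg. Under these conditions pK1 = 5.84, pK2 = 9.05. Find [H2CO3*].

α₀ = 1 / (1 + K1/[H⁺] + K1K2/[H⁺]²) = 1 / (1 + 10^+2.34 + 10^+1.47)
   = 1 / (1 + 218.78 + 29.512) = 1/249.29 = 0.004011
[CO2*] = α₀ × DIC = 0.004011 × 2.55 = 0.0102 mmol/kg = 10.2 μmol/kg

[CO2*] = 10.2 μmol/kg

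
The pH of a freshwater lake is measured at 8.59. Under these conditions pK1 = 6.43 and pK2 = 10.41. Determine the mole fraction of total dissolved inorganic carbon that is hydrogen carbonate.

α₁ = 1 / (1 + [H⁺]/K1 + K2/[H⁺]) = 1 / (1 + 10^-2.16 + 10^-1.82)
   = 1 / (1 + 0.0069183 + 0.015136) = 1/1.0221 = 0.9784

α₁ = 0.978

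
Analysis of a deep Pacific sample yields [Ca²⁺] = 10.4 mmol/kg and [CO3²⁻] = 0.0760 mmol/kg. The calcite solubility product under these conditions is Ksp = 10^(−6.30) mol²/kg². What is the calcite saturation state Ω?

Ω = 1.58

Ksp = 10^(−6.30) = 5.012×10^-7
Ω = [Ca²⁺][CO3²⁻]/Ksp = (10.4×10^-3)(0.0760×10^-3) / 5.012×10^-7 = 1.58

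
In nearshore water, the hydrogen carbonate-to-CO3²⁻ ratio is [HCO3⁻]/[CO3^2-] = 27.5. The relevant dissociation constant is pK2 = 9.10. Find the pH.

pH = 7.66

From K2 = [H⁺][CO3^2-]/[HCO3⁻]:  pH = pK2 − log₁₀([HCO3⁻]/[CO3^2-])
log₁₀(27.5) = +1.439
pH = 9.10 − (+1.439) = 7.66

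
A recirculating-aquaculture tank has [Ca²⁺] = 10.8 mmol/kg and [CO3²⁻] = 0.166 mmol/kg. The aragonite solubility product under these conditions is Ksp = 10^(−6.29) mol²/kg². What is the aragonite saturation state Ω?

Ksp = 10^(−6.29) = 5.129×10^-7
Ω = [Ca²⁺][CO3²⁻]/Ksp = (10.8×10^-3)(0.166×10^-3) / 5.129×10^-7 = 3.50

Ω = 3.50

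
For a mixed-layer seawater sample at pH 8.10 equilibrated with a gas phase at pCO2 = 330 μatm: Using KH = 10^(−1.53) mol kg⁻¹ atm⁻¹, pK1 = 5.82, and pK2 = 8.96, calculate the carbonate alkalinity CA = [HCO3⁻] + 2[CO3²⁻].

[CO2*] = KH · pCO2 = 10^(−1.53) × 330×10^-6 = 9.739×10^-6 mol/kg
α₀ = 1/(1 + K1/[H⁺] + K1K2/[H⁺]²) = 1/(1 + 10^+2.28 + 10^+1.42) = 0.004590
DIC = [CO2*]/α₀ = 9.739×10^-6 / 0.004590 = 2.122 mmol/kg
CA = (α₁ + 2α₂)·DIC = (0.8747 + 2×0.1207) × 2.122 = 2.37 mmol/kg

CA = 2.37 mmol/kg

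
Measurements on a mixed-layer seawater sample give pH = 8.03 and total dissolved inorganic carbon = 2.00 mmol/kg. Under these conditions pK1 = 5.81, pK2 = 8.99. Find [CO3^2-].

[CO3²⁻] = 0.197 mmol/kg

α₂ = 1 / (1 + [H⁺]/K2 + [H⁺]²/(K1K2)) = 1 / (1 + 10^+0.96 + 10^-1.26)
   = 1 / (1 + 9.1201 + 0.054954) = 1/10.175 = 0.09828
[CO3²⁻] = α₂ × DIC = 0.09828 × 2.00 = 0.197 mmol/kg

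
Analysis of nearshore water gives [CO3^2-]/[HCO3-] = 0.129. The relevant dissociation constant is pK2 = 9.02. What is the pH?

From K2 = [H⁺][CO3^2-]/[HCO3-]:  pH = pK2 + log₁₀([CO3^2-]/[HCO3-])
log₁₀(0.129) = -0.889
pH = 9.02 + (-0.889) = 8.13

pH = 8.13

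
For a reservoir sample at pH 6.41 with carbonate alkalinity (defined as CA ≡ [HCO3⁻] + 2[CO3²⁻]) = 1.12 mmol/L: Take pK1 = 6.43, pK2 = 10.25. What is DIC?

DIC = 2.29 mmol/L

CA = [HCO3⁻] + 2[CO3²⁻] = (α₁ + 2α₂)·DIC
At pH 6.41: [H⁺]/K1 = 10^0.02 = 1.0471, K2/[H⁺] = 10^-3.84 = 0.00014454
α₁ = 1/(1 + 1.0471 + 0.00014454) = 1/2.0473 = 0.4885; α₂ = α₁·K2/[H⁺] = 7.060×10^-5
α₁ + 2α₂ = 0.4886
DIC = CA / (α₁ + 2α₂) = 1.12 / 0.4886 = 2.29 mmol/L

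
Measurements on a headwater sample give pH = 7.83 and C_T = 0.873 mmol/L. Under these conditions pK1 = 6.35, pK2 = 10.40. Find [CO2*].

[CO2*] = 0.0279 mmol/L

α₀ = 1 / (1 + K1/[H⁺] + K1K2/[H⁺]²) = 1 / (1 + 10^+1.48 + 10^-1.09)
   = 1 / (1 + 30.200 + 0.081283) = 1/31.281 = 0.03197
[CO2*] = α₀ × DIC = 0.03197 × 0.873 = 0.0279 mmol/L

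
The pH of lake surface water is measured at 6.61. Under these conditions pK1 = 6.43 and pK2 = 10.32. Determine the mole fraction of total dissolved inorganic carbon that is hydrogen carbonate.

α₁ = 1 / (1 + [H⁺]/K1 + K2/[H⁺]) = 1 / (1 + 10^-0.18 + 10^-3.71)
   = 1 / (1 + 0.66069 + 0.00019498) = 1/1.6609 = 0.6021

α₁ = 0.602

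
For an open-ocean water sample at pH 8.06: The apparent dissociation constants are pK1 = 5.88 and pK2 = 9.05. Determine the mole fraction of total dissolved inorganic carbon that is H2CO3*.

α₀ = 0.00596

α₀ = 1 / (1 + K1/[H⁺] + K1K2/[H⁺]²) = 1 / (1 + 10^+2.18 + 10^+1.19)
   = 1 / (1 + 151.36 + 15.488) = 1/167.84 = 0.005958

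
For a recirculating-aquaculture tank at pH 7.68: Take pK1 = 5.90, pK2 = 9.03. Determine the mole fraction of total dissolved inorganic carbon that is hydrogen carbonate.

α₁ = 1 / (1 + [H⁺]/K1 + K2/[H⁺]) = 1 / (1 + 10^-1.78 + 10^-1.35)
   = 1 / (1 + 0.016596 + 0.044668) = 1/1.0613 = 0.9423

α₁ = 0.942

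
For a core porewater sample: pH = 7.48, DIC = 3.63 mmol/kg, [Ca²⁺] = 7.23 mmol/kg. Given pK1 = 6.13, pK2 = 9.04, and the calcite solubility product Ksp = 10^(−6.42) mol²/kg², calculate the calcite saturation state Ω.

α₂ = 1 / (1 + [H⁺]/K2 + [H⁺]²/(K1K2)) = 1 / (1 + 10^+1.56 + 10^+0.21)
   = 1 / (1 + 36.308 + 1.6218) = 1/38.930 = 0.02569
[CO3²⁻] = α₂ × DIC = 0.02569 × 3.63 = 0.09325 mmol/kg
Ksp = 10^(−6.42) = 3.802×10^-7
Ω = [Ca²⁺][CO3²⁻]/Ksp = (7.23×10^-3)(9.325×10^-5) / 3.802×10^-7 = 1.77

Ω = 1.77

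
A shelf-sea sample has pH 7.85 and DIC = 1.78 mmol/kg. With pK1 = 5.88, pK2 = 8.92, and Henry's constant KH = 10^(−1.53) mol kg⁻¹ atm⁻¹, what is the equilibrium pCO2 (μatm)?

α₀ = 1 / (1 + K1/[H⁺] + K1K2/[H⁺]²) = 1 / (1 + 10^+1.97 + 10^+0.90)
   = 1 / (1 + 93.325 + 7.9433) = 1/102.27 = 0.009778
[CO2*] = α₀ × DIC = 0.009778 × 1.78 = 0.01741 mmol/kg = 17.41 μmol/kg
pCO2 = [CO2*]/KH = 1.741×10^-5 / 2.951×10^-2 = 590 μatm

pCO2 = 590 μatm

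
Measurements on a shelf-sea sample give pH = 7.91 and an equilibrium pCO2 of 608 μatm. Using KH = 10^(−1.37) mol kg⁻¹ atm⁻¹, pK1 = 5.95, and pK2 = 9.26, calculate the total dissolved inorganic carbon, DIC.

[CO2*] = KH · pCO2 = 10^(−1.37) × 608×10^-6 = 2.594×10^-5 mol/kg
α₀ = 1/(1 + K1/[H⁺] + K1K2/[H⁺]²) = 1/(1 + 10^+1.96 + 10^+0.61) = 0.01039
DIC = [CO2*]/α₀ = 2.594×10^-5 / 0.01039 = 2.50 mmol/kg

DIC = 2.50 mmol/kg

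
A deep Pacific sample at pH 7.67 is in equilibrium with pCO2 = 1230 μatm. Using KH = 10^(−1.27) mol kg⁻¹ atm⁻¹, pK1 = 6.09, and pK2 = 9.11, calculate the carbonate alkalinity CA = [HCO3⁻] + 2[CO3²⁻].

[CO2*] = KH · pCO2 = 10^(−1.27) × 1230×10^-6 = 6.605×10^-5 mol/kg
α₀ = 1/(1 + K1/[H⁺] + K1K2/[H⁺]²) = 1/(1 + 10^+1.58 + 10^+0.14) = 0.02475
DIC = [CO2*]/α₀ = 6.605×10^-5 / 0.02475 = 2.669 mmol/kg
CA = (α₁ + 2α₂)·DIC = (0.9411 + 2×0.03417) × 2.669 = 2.69 mmol/kg

CA = 2.69 mmol/kg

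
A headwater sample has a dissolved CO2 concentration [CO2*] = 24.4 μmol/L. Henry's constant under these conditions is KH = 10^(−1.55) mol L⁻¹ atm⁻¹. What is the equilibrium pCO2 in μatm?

KH = 10^(−1.55) = 2.818×10^-2 mol L⁻¹ atm⁻¹
pCO2 = [CO2*]/KH = 24.4×10^-6 / 2.818×10^-2 = 8.66×10^-4 atm = 866 μatm

pCO2 = 866 μatm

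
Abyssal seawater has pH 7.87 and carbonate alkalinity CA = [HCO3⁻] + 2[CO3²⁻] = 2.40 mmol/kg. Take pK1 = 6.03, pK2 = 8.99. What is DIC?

DIC = 2.27 mmol/kg

CA = [HCO3⁻] + 2[CO3²⁻] = (α₁ + 2α₂)·DIC
At pH 7.87: [H⁺]/K1 = 10^-1.84 = 0.014454, K2/[H⁺] = 10^-1.12 = 0.075858
α₁ = 1/(1 + 0.014454 + 0.075858) = 1/1.0903 = 0.9172; α₂ = α₁·K2/[H⁺] = 0.06957
α₁ + 2α₂ = 1.0563
DIC = CA / (α₁ + 2α₂) = 2.40 / 1.0563 = 2.27 mmol/kg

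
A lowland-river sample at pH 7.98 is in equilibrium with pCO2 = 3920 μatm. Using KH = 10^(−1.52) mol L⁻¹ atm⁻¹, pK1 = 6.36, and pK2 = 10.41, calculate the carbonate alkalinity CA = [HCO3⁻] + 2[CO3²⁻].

CA = 4.97 mmol/L

[CO2*] = KH · pCO2 = 10^(−1.52) × 3920×10^-6 = 1.184×10^-4 mol/L
α₀ = 1/(1 + K1/[H⁺] + K1K2/[H⁺]²) = 1/(1 + 10^+1.62 + 10^-0.81) = 0.02334
DIC = [CO2*]/α₀ = 1.184×10^-4 / 0.02334 = 5.072 mmol/L
CA = (α₁ + 2α₂)·DIC = (0.9730 + 2×0.003615) × 5.072 = 4.97 mmol/L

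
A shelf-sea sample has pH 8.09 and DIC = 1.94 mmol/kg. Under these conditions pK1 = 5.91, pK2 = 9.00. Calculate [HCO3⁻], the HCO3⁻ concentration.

α₁ = 1 / (1 + [H⁺]/K1 + K2/[H⁺]) = 1 / (1 + 10^-2.18 + 10^-0.91)
   = 1 / (1 + 0.0066069 + 0.12303) = 1/1.1296 = 0.8852
[HCO3⁻] = α₁ × DIC = 0.8852 × 1.94 = 1.72 mmol/kg

[HCO3⁻] = 1.72 mmol/kg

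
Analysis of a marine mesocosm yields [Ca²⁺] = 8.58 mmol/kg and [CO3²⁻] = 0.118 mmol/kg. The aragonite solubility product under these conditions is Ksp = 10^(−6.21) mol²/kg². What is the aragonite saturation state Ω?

Ksp = 10^(−6.21) = 6.166×10^-7
Ω = [Ca²⁺][CO3²⁻]/Ksp = (8.58×10^-3)(0.118×10^-3) / 6.166×10^-7 = 1.64

Ω = 1.64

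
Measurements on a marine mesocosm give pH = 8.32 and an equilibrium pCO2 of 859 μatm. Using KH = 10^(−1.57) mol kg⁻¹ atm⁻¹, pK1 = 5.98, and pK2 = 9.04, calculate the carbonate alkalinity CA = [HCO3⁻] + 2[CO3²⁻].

CA = 6.99 mmol/kg

[CO2*] = KH · pCO2 = 10^(−1.57) × 859×10^-6 = 2.312×10^-5 mol/kg
α₀ = 1/(1 + K1/[H⁺] + K1K2/[H⁺]²) = 1/(1 + 10^+2.34 + 10^+1.62) = 0.003825
DIC = [CO2*]/α₀ = 2.312×10^-5 / 0.003825 = 6.045 mmol/kg
CA = (α₁ + 2α₂)·DIC = (0.8367 + 2×0.1594) × 6.045 = 6.99 mmol/kg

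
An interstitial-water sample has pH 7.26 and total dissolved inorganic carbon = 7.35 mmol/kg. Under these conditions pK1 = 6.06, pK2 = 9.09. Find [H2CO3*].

[CO2*] = 0.430 mmol/kg

α₀ = 1 / (1 + K1/[H⁺] + K1K2/[H⁺]²) = 1 / (1 + 10^+1.20 + 10^-0.63)
   = 1 / (1 + 15.849 + 0.23442) = 1/17.083 = 0.05854
[CO2*] = α₀ × DIC = 0.05854 × 7.35 = 0.430 mmol/kg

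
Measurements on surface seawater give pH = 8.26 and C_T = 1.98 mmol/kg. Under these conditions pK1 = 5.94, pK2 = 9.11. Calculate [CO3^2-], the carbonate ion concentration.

[CO3²⁻] = 0.244 mmol/kg

α₂ = 1 / (1 + [H⁺]/K2 + [H⁺]²/(K1K2)) = 1 / (1 + 10^+0.85 + 10^-1.47)
   = 1 / (1 + 7.0795 + 0.033884) = 1/8.1133 = 0.1233
[CO3²⁻] = α₂ × DIC = 0.1233 × 1.98 = 0.244 mmol/kg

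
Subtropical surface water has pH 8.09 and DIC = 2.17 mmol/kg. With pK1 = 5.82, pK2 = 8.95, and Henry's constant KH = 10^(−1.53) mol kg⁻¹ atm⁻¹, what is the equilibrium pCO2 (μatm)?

pCO2 = 345 μatm

α₀ = 1 / (1 + K1/[H⁺] + K1K2/[H⁺]²) = 1 / (1 + 10^+2.27 + 10^+1.41)
   = 1 / (1 + 186.21 + 25.704) = 1/212.91 = 0.004697
[CO2*] = α₀ × DIC = 0.004697 × 2.17 = 0.01019 mmol/kg = 10.19 μmol/kg
pCO2 = [CO2*]/KH = 1.019×10^-5 / 2.951×10^-2 = 345 μatm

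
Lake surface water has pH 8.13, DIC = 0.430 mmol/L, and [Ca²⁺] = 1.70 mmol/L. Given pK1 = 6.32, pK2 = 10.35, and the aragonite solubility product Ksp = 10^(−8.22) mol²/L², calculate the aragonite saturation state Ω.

α₂ = 1 / (1 + [H⁺]/K2 + [H⁺]²/(K1K2)) = 1 / (1 + 10^+2.22 + 10^+0.41)
   = 1 / (1 + 165.96 + 2.5704) = 1/169.53 = 0.005899
[CO3²⁻] = α₂ × DIC = 0.005899 × 0.430 = 0.002536 mmol/L = 2.536 μmol/L
Ksp = 10^(−8.22) = 6.026×10^-9
Ω = [Ca²⁺][CO3²⁻]/Ksp = (1.70×10^-3)(2.536×10^-6) / 6.026×10^-9 = 0.716

Ω = 0.716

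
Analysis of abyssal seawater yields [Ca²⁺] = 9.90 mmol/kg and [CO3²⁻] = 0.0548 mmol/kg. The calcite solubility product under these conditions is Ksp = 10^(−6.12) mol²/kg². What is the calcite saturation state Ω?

Ksp = 10^(−6.12) = 7.586×10^-7
Ω = [Ca²⁺][CO3²⁻]/Ksp = (9.90×10^-3)(0.0548×10^-3) / 7.586×10^-7 = 0.715

Ω = 0.715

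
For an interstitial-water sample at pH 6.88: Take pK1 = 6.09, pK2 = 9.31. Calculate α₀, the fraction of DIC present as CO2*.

α₀ = 0.139

α₀ = 1 / (1 + K1/[H⁺] + K1K2/[H⁺]²) = 1 / (1 + 10^+0.79 + 10^-1.64)
   = 1 / (1 + 6.1660 + 0.022909) = 1/7.1889 = 0.1391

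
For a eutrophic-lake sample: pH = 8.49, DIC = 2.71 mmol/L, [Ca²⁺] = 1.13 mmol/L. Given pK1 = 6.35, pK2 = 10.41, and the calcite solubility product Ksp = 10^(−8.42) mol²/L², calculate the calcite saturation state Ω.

Ω = 9.50

α₂ = 1 / (1 + [H⁺]/K2 + [H⁺]²/(K1K2)) = 1 / (1 + 10^+1.92 + 10^-0.22)
   = 1 / (1 + 83.176 + 0.60256) = 1/84.779 = 0.01180
[CO3²⁻] = α₂ × DIC = 0.01180 × 2.71 = 0.03197 mmol/L
Ksp = 10^(−8.42) = 3.802×10^-9
Ω = [Ca²⁺][CO3²⁻]/Ksp = (1.13×10^-3)(3.197×10^-5) / 3.802×10^-9 = 9.50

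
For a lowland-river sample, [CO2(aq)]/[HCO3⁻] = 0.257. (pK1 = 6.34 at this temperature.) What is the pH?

From K1 = [H⁺][HCO3⁻]/[CO2(aq)]:  pH = pK1 − log₁₀([CO2(aq)]/[HCO3⁻])
log₁₀(0.257) = -0.590
pH = 6.34 − (-0.590) = 6.93

pH = 6.93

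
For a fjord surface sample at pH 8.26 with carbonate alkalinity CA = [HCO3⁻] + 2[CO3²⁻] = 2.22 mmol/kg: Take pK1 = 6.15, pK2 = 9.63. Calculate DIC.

CA = [HCO3⁻] + 2[CO3²⁻] = (α₁ + 2α₂)·DIC
At pH 8.26: [H⁺]/K1 = 10^-2.11 = 0.0077625, K2/[H⁺] = 10^-1.37 = 0.042658
α₁ = 1/(1 + 0.0077625 + 0.042658) = 1/1.0504 = 0.9520; α₂ = α₁·K2/[H⁺] = 0.04061
α₁ + 2α₂ = 1.0332
DIC = CA / (α₁ + 2α₂) = 2.22 / 1.0332 = 2.15 mmol/kg

DIC = 2.15 mmol/kg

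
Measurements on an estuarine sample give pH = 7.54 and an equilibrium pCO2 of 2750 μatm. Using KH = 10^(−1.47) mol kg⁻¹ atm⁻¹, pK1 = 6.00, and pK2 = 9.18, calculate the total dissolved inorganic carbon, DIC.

DIC = 3.40 mmol/kg

[CO2*] = KH · pCO2 = 10^(−1.47) × 2750×10^-6 = 9.318×10^-5 mol/kg
α₀ = 1/(1 + K1/[H⁺] + K1K2/[H⁺]²) = 1/(1 + 10^+1.54 + 10^-0.10) = 0.02742
DIC = [CO2*]/α₀ = 9.318×10^-5 / 0.02742 = 3.40 mmol/kg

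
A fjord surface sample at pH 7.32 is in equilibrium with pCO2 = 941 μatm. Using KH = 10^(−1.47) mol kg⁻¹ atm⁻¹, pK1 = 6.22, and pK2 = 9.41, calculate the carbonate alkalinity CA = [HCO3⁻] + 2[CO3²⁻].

CA = 0.408 mmol/kg

[CO2*] = KH · pCO2 = 10^(−1.47) × 941×10^-6 = 3.189×10^-5 mol/kg
α₀ = 1/(1 + K1/[H⁺] + K1K2/[H⁺]²) = 1/(1 + 10^+1.10 + 10^-0.99) = 0.07304
DIC = [CO2*]/α₀ = 3.189×10^-5 / 0.07304 = 0.4366 mmol/kg
CA = (α₁ + 2α₂)·DIC = (0.9195 + 2×0.007474) × 0.4366 = 0.408 mmol/kg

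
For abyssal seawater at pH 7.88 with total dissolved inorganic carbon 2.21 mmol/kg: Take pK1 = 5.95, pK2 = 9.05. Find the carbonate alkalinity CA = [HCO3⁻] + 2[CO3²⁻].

CA = [HCO3⁻] + 2[CO3²⁻] = (α₁ + 2α₂)·DIC
At pH 7.88: [H⁺]/K1 = 10^-1.93 = 0.011749, K2/[H⁺] = 10^-1.17 = 0.067608
α₁ = 1/(1 + 0.011749 + 0.067608) = 1/1.0794 = 0.9265; α₂ = α₁·K2/[H⁺] = 0.06264
α₁ + 2α₂ = 1.0518
CA = 1.0518 × 2.21 = 2.32 mmol/kg

CA = 2.32 mmol/kg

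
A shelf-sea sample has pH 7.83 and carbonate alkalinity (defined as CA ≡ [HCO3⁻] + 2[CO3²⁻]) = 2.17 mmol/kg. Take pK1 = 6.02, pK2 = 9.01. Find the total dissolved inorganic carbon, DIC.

CA = [HCO3⁻] + 2[CO3²⁻] = (α₁ + 2α₂)·DIC
At pH 7.83: [H⁺]/K1 = 10^-1.81 = 0.015488, K2/[H⁺] = 10^-1.18 = 0.066069
α₁ = 1/(1 + 0.015488 + 0.066069) = 1/1.0816 = 0.9246; α₂ = α₁·K2/[H⁺] = 0.06109
α₁ + 2α₂ = 1.0468
DIC = CA / (α₁ + 2α₂) = 2.17 / 1.0468 = 2.07 mmol/kg

DIC = 2.07 mmol/kg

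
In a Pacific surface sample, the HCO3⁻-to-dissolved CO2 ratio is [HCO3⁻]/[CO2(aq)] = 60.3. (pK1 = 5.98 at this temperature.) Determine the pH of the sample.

From K1 = [H⁺][HCO3⁻]/[CO2(aq)]:  pH = pK1 + log₁₀([HCO3⁻]/[CO2(aq)])
log₁₀(60.3) = +1.780
pH = 5.98 + (+1.780) = 7.76

pH = 7.76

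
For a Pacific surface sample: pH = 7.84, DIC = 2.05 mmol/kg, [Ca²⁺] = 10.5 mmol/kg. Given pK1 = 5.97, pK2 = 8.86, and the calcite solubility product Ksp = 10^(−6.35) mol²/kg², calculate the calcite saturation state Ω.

α₂ = 1 / (1 + [H⁺]/K2 + [H⁺]²/(K1K2)) = 1 / (1 + 10^+1.02 + 10^-0.85)
   = 1 / (1 + 10.471 + 0.14125) = 1/11.613 = 0.08611
[CO3²⁻] = α₂ × DIC = 0.08611 × 2.05 = 0.1765 mmol/kg
Ksp = 10^(−6.35) = 4.467×10^-7
Ω = [Ca²⁺][CO3²⁻]/Ksp = (10.5×10^-3)(1.765×10^-4) / 4.467×10^-7 = 4.15

Ω = 4.15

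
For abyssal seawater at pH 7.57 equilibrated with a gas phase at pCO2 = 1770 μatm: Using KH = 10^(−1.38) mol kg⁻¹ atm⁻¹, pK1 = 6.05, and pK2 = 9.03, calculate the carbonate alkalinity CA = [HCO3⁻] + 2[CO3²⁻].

[CO2*] = KH · pCO2 = 10^(−1.38) × 1770×10^-6 = 7.379×10^-5 mol/kg
α₀ = 1/(1 + K1/[H⁺] + K1K2/[H⁺]²) = 1/(1 + 10^+1.52 + 10^+0.06) = 0.02836
DIC = [CO2*]/α₀ = 7.379×10^-5 / 0.02836 = 2.602 mmol/kg
CA = (α₁ + 2α₂)·DIC = (0.9391 + 2×0.03256) × 2.602 = 2.61 mmol/kg

CA = 2.61 mmol/kg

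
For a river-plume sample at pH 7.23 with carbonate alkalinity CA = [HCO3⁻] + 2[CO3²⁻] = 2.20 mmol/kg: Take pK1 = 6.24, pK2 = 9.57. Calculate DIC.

CA = [HCO3⁻] + 2[CO3²⁻] = (α₁ + 2α₂)·DIC
At pH 7.23: [H⁺]/K1 = 10^-0.99 = 0.10233, K2/[H⁺] = 10^-2.34 = 0.0045709
α₁ = 1/(1 + 0.10233 + 0.0045709) = 1/1.1069 = 0.9034; α₂ = α₁·K2/[H⁺] = 0.004129
α₁ + 2α₂ = 0.9117
DIC = CA / (α₁ + 2α₂) = 2.20 / 0.9117 = 2.41 mmol/kg

DIC = 2.41 mmol/kg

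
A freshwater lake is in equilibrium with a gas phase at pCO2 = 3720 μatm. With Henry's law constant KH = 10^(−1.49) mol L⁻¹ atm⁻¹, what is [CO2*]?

[CO2*] = 120 μmol/L

KH = 10^(−1.49) = 3.236×10^-2 mol L⁻¹ atm⁻¹
[CO2*] = KH · pCO2 = 3.236×10^-2 × 3720×10^-6 atm = 1.20×10^-4 mol/L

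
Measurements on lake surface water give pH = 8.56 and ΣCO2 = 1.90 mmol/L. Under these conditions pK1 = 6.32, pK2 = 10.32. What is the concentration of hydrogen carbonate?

α₁ = 1 / (1 + [H⁺]/K1 + K2/[H⁺]) = 1 / (1 + 10^-2.24 + 10^-1.76)
   = 1 / (1 + 0.0057544 + 0.017378) = 1/1.0231 = 0.9774
[HCO3⁻] = α₁ × DIC = 0.9774 × 1.90 = 1.86 mmol/L

[HCO3⁻] = 1.86 mmol/L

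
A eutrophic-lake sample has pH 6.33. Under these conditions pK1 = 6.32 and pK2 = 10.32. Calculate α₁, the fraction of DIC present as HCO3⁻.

α₁ = 1 / (1 + [H⁺]/K1 + K2/[H⁺]) = 1 / (1 + 10^-0.01 + 10^-3.99)
   = 1 / (1 + 0.97724 + 0.00010233) = 1/1.9773 = 0.5057

α₁ = 0.506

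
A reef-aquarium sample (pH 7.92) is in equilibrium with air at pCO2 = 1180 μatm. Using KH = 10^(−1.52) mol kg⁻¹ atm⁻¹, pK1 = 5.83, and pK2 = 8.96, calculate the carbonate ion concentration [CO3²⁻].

[CO2*] = KH · pCO2 = 10^(−1.52) × 1180×10^-6 = 3.564×10^-5 mol/kg
α₀ = 1/(1 + K1/[H⁺] + K1K2/[H⁺]²) = 1/(1 + 10^+2.09 + 10^+1.05) = 0.007394
DIC = [CO2*]/α₀ = 3.564×10^-5 / 0.007394 = 4.820 mmol/kg
[CO3²⁻] = α₂·DIC; α₂ = 0.08296, so [CO3²⁻] = 0.08296 × 4.820 = 0.400 mmol/kg

[CO3²⁻] = 0.400 mmol/kg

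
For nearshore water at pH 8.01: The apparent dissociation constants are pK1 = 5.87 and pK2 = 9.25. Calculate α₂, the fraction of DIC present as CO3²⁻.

α₂ = 1 / (1 + [H⁺]/K2 + [H⁺]²/(K1K2)) = 1 / (1 + 10^+1.24 + 10^-0.90)
   = 1 / (1 + 17.378 + 0.12589) = 1/18.504 = 0.05404

α₂ = 0.0540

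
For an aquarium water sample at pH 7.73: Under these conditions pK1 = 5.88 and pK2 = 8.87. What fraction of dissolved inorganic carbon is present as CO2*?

α₀ = 1 / (1 + K1/[H⁺] + K1K2/[H⁺]²) = 1 / (1 + 10^+1.85 + 10^+0.71)
   = 1 / (1 + 70.795 + 5.1286) = 1/76.923 = 0.01300

α₀ = 0.0130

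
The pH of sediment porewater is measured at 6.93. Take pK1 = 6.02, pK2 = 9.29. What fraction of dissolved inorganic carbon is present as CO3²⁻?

α₂ = 0.00387

α₂ = 1 / (1 + [H⁺]/K2 + [H⁺]²/(K1K2)) = 1 / (1 + 10^+2.36 + 10^+1.45)
   = 1 / (1 + 229.09 + 28.184) = 1/258.27 = 0.003872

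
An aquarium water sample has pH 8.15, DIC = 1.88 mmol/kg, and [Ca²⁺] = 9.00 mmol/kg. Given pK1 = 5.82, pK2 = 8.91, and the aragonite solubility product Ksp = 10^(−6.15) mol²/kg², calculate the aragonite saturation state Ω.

α₂ = 1 / (1 + [H⁺]/K2 + [H⁺]²/(K1K2)) = 1 / (1 + 10^+0.76 + 10^-1.57)
   = 1 / (1 + 5.7544 + 0.026915) = 1/6.7813 = 0.1475
[CO3²⁻] = α₂ × DIC = 0.1475 × 1.88 = 0.2772 mmol/kg
Ksp = 10^(−6.15) = 7.079×10^-7
Ω = [Ca²⁺][CO3²⁻]/Ksp = (9.00×10^-3)(2.772×10^-4) / 7.079×10^-7 = 3.52

Ω = 3.52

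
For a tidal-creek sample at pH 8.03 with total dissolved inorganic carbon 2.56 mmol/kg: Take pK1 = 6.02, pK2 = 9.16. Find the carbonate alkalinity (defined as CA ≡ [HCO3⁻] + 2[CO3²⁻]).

CA = 2.71 mmol/kg

CA = [HCO3⁻] + 2[CO3²⁻] = (α₁ + 2α₂)·DIC
At pH 8.03: [H⁺]/K1 = 10^-2.01 = 0.0097724, K2/[H⁺] = 10^-1.13 = 0.074131
α₁ = 1/(1 + 0.0097724 + 0.074131) = 1/1.0839 = 0.9226; α₂ = α₁·K2/[H⁺] = 0.06839
α₁ + 2α₂ = 1.0594
CA = 1.0594 × 2.56 = 2.71 mmol/kg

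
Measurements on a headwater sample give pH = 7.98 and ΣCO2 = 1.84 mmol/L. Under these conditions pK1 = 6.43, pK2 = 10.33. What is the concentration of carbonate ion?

[CO3²⁻] = 7.96 μmol/L

α₂ = 1 / (1 + [H⁺]/K2 + [H⁺]²/(K1K2)) = 1 / (1 + 10^+2.35 + 10^+0.80)
   = 1 / (1 + 223.87 + 6.3096) = 1/231.18 = 0.004326
[CO3²⁻] = α₂ × DIC = 0.004326 × 1.84 = 0.00796 mmol/L = 7.96 μmol/L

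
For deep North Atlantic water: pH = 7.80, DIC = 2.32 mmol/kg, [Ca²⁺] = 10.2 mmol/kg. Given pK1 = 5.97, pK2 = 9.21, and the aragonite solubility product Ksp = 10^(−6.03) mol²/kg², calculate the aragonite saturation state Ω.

Ω = 0.936

α₂ = 1 / (1 + [H⁺]/K2 + [H⁺]²/(K1K2)) = 1 / (1 + 10^+1.41 + 10^-0.42)
   = 1 / (1 + 25.704 + 0.38019) = 1/27.084 = 0.03692
[CO3²⁻] = α₂ × DIC = 0.03692 × 2.32 = 0.08566 mmol/kg
Ksp = 10^(−6.03) = 9.333×10^-7
Ω = [Ca²⁺][CO3²⁻]/Ksp = (10.2×10^-3)(8.566×10^-5) / 9.333×10^-7 = 0.936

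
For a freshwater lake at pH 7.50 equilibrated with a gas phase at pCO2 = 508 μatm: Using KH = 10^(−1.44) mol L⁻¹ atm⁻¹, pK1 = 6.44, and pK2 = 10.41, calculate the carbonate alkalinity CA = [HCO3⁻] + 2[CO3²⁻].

CA = 0.212 mmol/L

[CO2*] = KH · pCO2 = 10^(−1.44) × 508×10^-6 = 1.844×10^-5 mol/L
α₀ = 1/(1 + K1/[H⁺] + K1K2/[H⁺]²) = 1/(1 + 10^+1.06 + 10^-1.85) = 0.08003
DIC = [CO2*]/α₀ = 1.844×10^-5 / 0.08003 = 0.2305 mmol/L
CA = (α₁ + 2α₂)·DIC = (0.9188 + 2×0.001130) × 0.2305 = 0.212 mmol/L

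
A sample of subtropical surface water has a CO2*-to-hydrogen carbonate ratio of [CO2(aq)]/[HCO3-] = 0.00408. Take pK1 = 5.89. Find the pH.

From K1 = [H⁺][HCO3-]/[CO2(aq)]:  pH = pK1 − log₁₀([CO2(aq)]/[HCO3-])
log₁₀(0.00408) = -2.389
pH = 5.89 − (-2.389) = 8.28

pH = 8.28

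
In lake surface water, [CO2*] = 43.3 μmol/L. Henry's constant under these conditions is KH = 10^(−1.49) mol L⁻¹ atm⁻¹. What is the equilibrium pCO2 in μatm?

KH = 10^(−1.49) = 3.236×10^-2 mol L⁻¹ atm⁻¹
pCO2 = [CO2*]/KH = 43.3×10^-6 / 3.236×10^-2 = 1.34×10^-3 atm = 1340 μatm

pCO2 = 1340 μatm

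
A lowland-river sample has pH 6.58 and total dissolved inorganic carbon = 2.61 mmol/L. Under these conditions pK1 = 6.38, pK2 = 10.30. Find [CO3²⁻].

α₂ = 1 / (1 + [H⁺]/K2 + [H⁺]²/(K1K2)) = 1 / (1 + 10^+3.72 + 10^+3.52)
   = 1 / (1 + 5248.1 + 3311.3) = 1/8560.4 = 0.0001168
[CO3²⁻] = α₂ × DIC = 0.0001168 × 2.61 = 0.000305 mmol/L = 0.305 μmol/L

[CO3²⁻] = 0.305 μmol/L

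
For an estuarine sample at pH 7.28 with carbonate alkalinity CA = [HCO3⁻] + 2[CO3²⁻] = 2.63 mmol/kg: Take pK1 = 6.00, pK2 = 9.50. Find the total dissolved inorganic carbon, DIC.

DIC = 2.75 mmol/kg

CA = [HCO3⁻] + 2[CO3²⁻] = (α₁ + 2α₂)·DIC
At pH 7.28: [H⁺]/K1 = 10^-1.28 = 0.052481, K2/[H⁺] = 10^-2.22 = 0.0060256
α₁ = 1/(1 + 0.052481 + 0.0060256) = 1/1.0585 = 0.9447; α₂ = α₁·K2/[H⁺] = 0.005693
α₁ + 2α₂ = 0.9561
DIC = CA / (α₁ + 2α₂) = 2.63 / 0.9561 = 2.75 mmol/kg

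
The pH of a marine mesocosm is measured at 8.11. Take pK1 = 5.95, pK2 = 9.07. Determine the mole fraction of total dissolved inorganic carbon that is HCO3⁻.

α₁ = 0.896

α₁ = 1 / (1 + [H⁺]/K1 + K2/[H⁺]) = 1 / (1 + 10^-2.16 + 10^-0.96)
   = 1 / (1 + 0.0069183 + 0.10965) = 1/1.1166 = 0.8956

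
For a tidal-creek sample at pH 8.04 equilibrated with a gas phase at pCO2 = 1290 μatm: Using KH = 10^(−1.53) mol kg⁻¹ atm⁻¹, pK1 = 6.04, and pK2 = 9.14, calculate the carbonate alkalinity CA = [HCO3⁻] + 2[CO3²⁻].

CA = 4.41 mmol/kg

[CO2*] = KH · pCO2 = 10^(−1.53) × 1290×10^-6 = 3.807×10^-5 mol/kg
α₀ = 1/(1 + K1/[H⁺] + K1K2/[H⁺]²) = 1/(1 + 10^+2.00 + 10^+0.90) = 0.009179
DIC = [CO2*]/α₀ = 3.807×10^-5 / 0.009179 = 4.148 mmol/kg
CA = (α₁ + 2α₂)·DIC = (0.9179 + 2×0.07291) × 4.148 = 4.41 mmol/kg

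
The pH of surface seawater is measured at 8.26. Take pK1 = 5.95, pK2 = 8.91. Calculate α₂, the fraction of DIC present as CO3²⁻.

α₂ = 0.182

α₂ = 1 / (1 + [H⁺]/K2 + [H⁺]²/(K1K2)) = 1 / (1 + 10^+0.65 + 10^-1.66)
   = 1 / (1 + 4.4668 + 0.021878) = 1/5.4887 = 0.1822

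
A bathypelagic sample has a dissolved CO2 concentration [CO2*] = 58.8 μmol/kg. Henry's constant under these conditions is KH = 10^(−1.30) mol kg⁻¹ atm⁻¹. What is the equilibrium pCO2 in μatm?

KH = 10^(−1.30) = 5.012×10^-2 mol kg⁻¹ atm⁻¹
pCO2 = [CO2*]/KH = 58.8×10^-6 / 5.012×10^-2 = 1.17×10^-3 atm = 1170 μatm

pCO2 = 1170 μatm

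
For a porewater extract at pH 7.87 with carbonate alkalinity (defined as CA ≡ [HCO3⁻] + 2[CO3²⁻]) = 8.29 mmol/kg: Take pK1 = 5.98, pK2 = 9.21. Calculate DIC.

CA = [HCO3⁻] + 2[CO3²⁻] = (α₁ + 2α₂)·DIC
At pH 7.87: [H⁺]/K1 = 10^-1.89 = 0.012882, K2/[H⁺] = 10^-1.34 = 0.045709
α₁ = 1/(1 + 0.012882 + 0.045709) = 1/1.0586 = 0.9447; α₂ = α₁·K2/[H⁺] = 0.04318
α₁ + 2α₂ = 1.0310
DIC = CA / (α₁ + 2α₂) = 8.29 / 1.0310 = 8.04 mmol/kg

DIC = 8.04 mmol/kg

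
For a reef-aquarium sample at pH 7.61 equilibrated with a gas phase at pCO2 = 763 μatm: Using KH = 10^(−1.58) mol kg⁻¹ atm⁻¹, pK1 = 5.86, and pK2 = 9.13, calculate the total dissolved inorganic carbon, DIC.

[CO2*] = KH · pCO2 = 10^(−1.58) × 763×10^-6 = 2.007×10^-5 mol/kg
α₀ = 1/(1 + K1/[H⁺] + K1K2/[H⁺]²) = 1/(1 + 10^+1.75 + 10^+0.23) = 0.01697
DIC = [CO2*]/α₀ = 2.007×10^-5 / 0.01697 = 1.18 mmol/kg

DIC = 1.18 mmol/kg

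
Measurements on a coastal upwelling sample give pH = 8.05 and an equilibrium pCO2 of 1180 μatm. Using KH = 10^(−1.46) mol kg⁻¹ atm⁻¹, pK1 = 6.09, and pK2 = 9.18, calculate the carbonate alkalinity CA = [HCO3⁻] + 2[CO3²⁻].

CA = 4.28 mmol/kg

[CO2*] = KH · pCO2 = 10^(−1.46) × 1180×10^-6 = 4.091×10^-5 mol/kg
α₀ = 1/(1 + K1/[H⁺] + K1K2/[H⁺]²) = 1/(1 + 10^+1.96 + 10^+0.83) = 0.01010
DIC = [CO2*]/α₀ = 4.091×10^-5 / 0.01010 = 4.049 mmol/kg
CA = (α₁ + 2α₂)·DIC = (0.9216 + 2×0.06832) × 4.049 = 4.28 mmol/kg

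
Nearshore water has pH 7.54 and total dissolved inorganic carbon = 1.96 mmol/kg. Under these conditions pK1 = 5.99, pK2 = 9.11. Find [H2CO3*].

α₀ = 1 / (1 + K1/[H⁺] + K1K2/[H⁺]²) = 1 / (1 + 10^+1.55 + 10^-0.02)
   = 1 / (1 + 35.481 + 0.95499) = 1/37.436 = 0.02671
[CO2*] = α₀ × DIC = 0.02671 × 1.96 = 0.0524 mmol/kg

[CO2*] = 0.0524 mmol/kg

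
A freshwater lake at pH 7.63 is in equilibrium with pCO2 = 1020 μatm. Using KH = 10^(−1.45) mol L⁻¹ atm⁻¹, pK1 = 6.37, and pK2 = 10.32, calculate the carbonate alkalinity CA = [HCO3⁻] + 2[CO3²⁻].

[CO2*] = KH · pCO2 = 10^(−1.45) × 1020×10^-6 = 3.619×10^-5 mol/L
α₀ = 1/(1 + K1/[H⁺] + K1K2/[H⁺]²) = 1/(1 + 10^+1.26 + 10^-1.43) = 0.05199
DIC = [CO2*]/α₀ = 3.619×10^-5 / 0.05199 = 0.6961 mmol/L
CA = (α₁ + 2α₂)·DIC = (0.9461 + 2×0.001932) × 0.6961 = 0.661 mmol/L

CA = 0.661 mmol/L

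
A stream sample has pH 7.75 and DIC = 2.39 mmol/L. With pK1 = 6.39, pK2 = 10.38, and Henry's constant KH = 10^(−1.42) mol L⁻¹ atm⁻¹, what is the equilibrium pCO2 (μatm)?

pCO2 = 2620 μatm

α₀ = 1 / (1 + K1/[H⁺] + K1K2/[H⁺]²) = 1 / (1 + 10^+1.36 + 10^-1.27)
   = 1 / (1 + 22.909 + 0.053703) = 1/23.962 = 0.04173
[CO2*] = α₀ × DIC = 0.04173 × 2.39 = 0.09974 mmol/L
pCO2 = [CO2*]/KH = 9.974×10^-5 / 3.802×10^-2 = 2620 μatm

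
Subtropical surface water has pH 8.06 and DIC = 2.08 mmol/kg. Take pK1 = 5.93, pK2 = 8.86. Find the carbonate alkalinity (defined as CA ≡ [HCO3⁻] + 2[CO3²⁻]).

CA = [HCO3⁻] + 2[CO3²⁻] = (α₁ + 2α₂)·DIC
At pH 8.06: [H⁺]/K1 = 10^-2.13 = 0.0074131, K2/[H⁺] = 10^-0.80 = 0.15849
α₁ = 1/(1 + 0.0074131 + 0.15849) = 1/1.1659 = 0.8577; α₂ = α₁·K2/[H⁺] = 0.1359
α₁ + 2α₂ = 1.1296
CA = 1.1296 × 2.08 = 2.35 mmol/kg

CA = 2.35 mmol/kg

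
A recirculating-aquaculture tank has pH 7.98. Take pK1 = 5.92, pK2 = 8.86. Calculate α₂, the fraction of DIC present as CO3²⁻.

α₂ = 1 / (1 + [H⁺]/K2 + [H⁺]²/(K1K2)) = 1 / (1 + 10^+0.88 + 10^-1.18)
   = 1 / (1 + 7.5858 + 0.066069) = 1/8.6518 = 0.1156

α₂ = 0.116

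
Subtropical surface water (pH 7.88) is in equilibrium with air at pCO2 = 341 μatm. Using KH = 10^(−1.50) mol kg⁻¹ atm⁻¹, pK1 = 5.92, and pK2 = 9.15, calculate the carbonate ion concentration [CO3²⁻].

[CO3²⁻] = 0.0528 mmol/kg

[CO2*] = KH · pCO2 = 10^(−1.50) × 341×10^-6 = 1.078×10^-5 mol/kg
α₀ = 1/(1 + K1/[H⁺] + K1K2/[H⁺]²) = 1/(1 + 10^+1.96 + 10^+0.69) = 0.01030
DIC = [CO2*]/α₀ = 1.078×10^-5 / 0.01030 = 1.047 mmol/kg
[CO3²⁻] = α₂·DIC; α₂ = 0.05044, so [CO3²⁻] = 0.05044 × 1.047 = 0.0528 mmol/kg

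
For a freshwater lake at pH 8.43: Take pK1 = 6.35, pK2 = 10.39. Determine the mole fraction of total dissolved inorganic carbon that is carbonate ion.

α₂ = 0.0108

α₂ = 1 / (1 + [H⁺]/K2 + [H⁺]²/(K1K2)) = 1 / (1 + 10^+1.96 + 10^-0.12)
   = 1 / (1 + 91.201 + 0.75858) = 1/92.960 = 0.01076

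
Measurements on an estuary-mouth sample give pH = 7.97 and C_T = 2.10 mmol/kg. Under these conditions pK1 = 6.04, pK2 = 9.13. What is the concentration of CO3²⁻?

α₂ = 1 / (1 + [H⁺]/K2 + [H⁺]²/(K1K2)) = 1 / (1 + 10^+1.16 + 10^-0.77)
   = 1 / (1 + 14.454 + 0.16982) = 1/15.624 = 0.06400
[CO3²⁻] = α₂ × DIC = 0.06400 × 2.10 = 0.134 mmol/kg

[CO3²⁻] = 0.134 mmol/kg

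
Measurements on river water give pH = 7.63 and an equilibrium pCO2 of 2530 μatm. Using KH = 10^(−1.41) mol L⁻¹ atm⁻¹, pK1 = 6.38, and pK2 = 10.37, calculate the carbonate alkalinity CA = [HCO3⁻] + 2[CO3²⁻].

CA = 1.76 mmol/L

[CO2*] = KH · pCO2 = 10^(−1.41) × 2530×10^-6 = 9.843×10^-5 mol/L
α₀ = 1/(1 + K1/[H⁺] + K1K2/[H⁺]²) = 1/(1 + 10^+1.25 + 10^-1.49) = 0.05315
DIC = [CO2*]/α₀ = 9.843×10^-5 / 0.05315 = 1.852 mmol/L
CA = (α₁ + 2α₂)·DIC = (0.9451 + 2×0.001720) × 1.852 = 1.76 mmol/L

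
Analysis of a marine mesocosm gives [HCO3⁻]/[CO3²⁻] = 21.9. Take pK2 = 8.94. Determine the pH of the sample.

pH = 7.60

From K2 = [H⁺][CO3²⁻]/[HCO3⁻]:  pH = pK2 − log₁₀([HCO3⁻]/[CO3²⁻])
log₁₀(21.9) = +1.340
pH = 8.94 − (+1.340) = 7.60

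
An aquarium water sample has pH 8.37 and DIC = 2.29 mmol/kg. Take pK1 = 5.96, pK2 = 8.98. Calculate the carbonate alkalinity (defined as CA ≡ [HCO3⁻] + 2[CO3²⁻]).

CA = 2.73 mmol/kg

CA = [HCO3⁻] + 2[CO3²⁻] = (α₁ + 2α₂)·DIC
At pH 8.37: [H⁺]/K1 = 10^-2.41 = 0.0038905, K2/[H⁺] = 10^-0.61 = 0.24547
α₁ = 1/(1 + 0.0038905 + 0.24547) = 1/1.2494 = 0.8004; α₂ = α₁·K2/[H⁺] = 0.1965
α₁ + 2α₂ = 1.1934
CA = 1.1934 × 2.29 = 2.73 mmol/kg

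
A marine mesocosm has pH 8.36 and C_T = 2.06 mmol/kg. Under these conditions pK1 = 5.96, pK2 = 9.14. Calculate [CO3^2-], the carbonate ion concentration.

[CO3²⁻] = 0.292 mmol/kg

α₂ = 1 / (1 + [H⁺]/K2 + [H⁺]²/(K1K2)) = 1 / (1 + 10^+0.78 + 10^-1.62)
   = 1 / (1 + 6.0256 + 0.023988) = 1/7.0496 = 0.1419
[CO3²⁻] = α₂ × DIC = 0.1419 × 2.06 = 0.292 mmol/kg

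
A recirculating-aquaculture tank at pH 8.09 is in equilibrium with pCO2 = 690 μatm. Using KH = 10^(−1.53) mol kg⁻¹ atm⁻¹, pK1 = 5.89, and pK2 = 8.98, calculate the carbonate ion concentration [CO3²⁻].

[CO3²⁻] = 0.416 mmol/kg

[CO2*] = KH · pCO2 = 10^(−1.53) × 690×10^-6 = 2.036×10^-5 mol/kg
α₀ = 1/(1 + K1/[H⁺] + K1K2/[H⁺]²) = 1/(1 + 10^+2.20 + 10^+1.31) = 0.005558
DIC = [CO2*]/α₀ = 2.036×10^-5 / 0.005558 = 3.664 mmol/kg
[CO3²⁻] = α₂·DIC; α₂ = 0.1135, so [CO3²⁻] = 0.1135 × 3.664 = 0.416 mmol/kg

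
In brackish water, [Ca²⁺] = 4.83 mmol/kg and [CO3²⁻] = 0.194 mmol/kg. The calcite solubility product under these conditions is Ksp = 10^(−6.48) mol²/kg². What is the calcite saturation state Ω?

Ksp = 10^(−6.48) = 3.311×10^-7
Ω = [Ca²⁺][CO3²⁻]/Ksp = (4.83×10^-3)(0.194×10^-3) / 3.311×10^-7 = 2.83

Ω = 2.83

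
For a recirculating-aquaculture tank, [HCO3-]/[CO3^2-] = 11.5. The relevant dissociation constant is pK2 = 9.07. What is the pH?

From K2 = [H⁺][CO3^2-]/[HCO3-]:  pH = pK2 − log₁₀([HCO3-]/[CO3^2-])
log₁₀(11.5) = +1.061
pH = 9.07 − (+1.061) = 8.01

pH = 8.01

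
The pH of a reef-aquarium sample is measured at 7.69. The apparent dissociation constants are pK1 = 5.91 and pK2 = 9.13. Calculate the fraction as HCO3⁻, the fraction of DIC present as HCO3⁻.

α₁ = 0.950

α₁ = 1 / (1 + [H⁺]/K1 + K2/[H⁺]) = 1 / (1 + 10^-1.78 + 10^-1.44)
   = 1 / (1 + 0.016596 + 0.036308) = 1/1.0529 = 0.9498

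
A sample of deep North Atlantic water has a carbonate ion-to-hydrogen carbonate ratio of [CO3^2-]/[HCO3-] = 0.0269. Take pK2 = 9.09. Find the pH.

pH = 7.52

From K2 = [H⁺][CO3^2-]/[HCO3-]:  pH = pK2 + log₁₀([CO3^2-]/[HCO3-])
log₁₀(0.0269) = -1.570
pH = 9.09 + (-1.570) = 7.52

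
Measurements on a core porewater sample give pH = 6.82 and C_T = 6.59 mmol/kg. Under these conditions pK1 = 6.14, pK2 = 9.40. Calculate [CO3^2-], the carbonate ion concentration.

α₂ = 1 / (1 + [H⁺]/K2 + [H⁺]²/(K1K2)) = 1 / (1 + 10^+2.58 + 10^+1.90)
   = 1 / (1 + 380.19 + 79.433) = 1/460.62 = 0.002171
[CO3²⁻] = α₂ × DIC = 0.002171 × 6.59 = 0.0143 mmol/kg = 14.3 μmol/kg

[CO3²⁻] = 14.3 μmol/kg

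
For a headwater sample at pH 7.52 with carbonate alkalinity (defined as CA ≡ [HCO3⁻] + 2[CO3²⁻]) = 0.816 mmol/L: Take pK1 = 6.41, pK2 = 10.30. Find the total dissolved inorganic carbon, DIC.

CA = [HCO3⁻] + 2[CO3²⁻] = (α₁ + 2α₂)·DIC
At pH 7.52: [H⁺]/K1 = 10^-1.11 = 0.077625, K2/[H⁺] = 10^-2.78 = 0.0016596
α₁ = 1/(1 + 0.077625 + 0.0016596) = 1/1.0793 = 0.9265; α₂ = α₁·K2/[H⁺] = 0.001538
α₁ + 2α₂ = 0.9296
DIC = CA / (α₁ + 2α₂) = 0.816 / 0.9296 = 0.878 mmol/L

DIC = 0.878 mmol/L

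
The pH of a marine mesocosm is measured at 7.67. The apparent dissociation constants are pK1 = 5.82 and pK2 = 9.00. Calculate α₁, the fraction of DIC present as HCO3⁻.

α₁ = 0.943

α₁ = 1 / (1 + [H⁺]/K1 + K2/[H⁺]) = 1 / (1 + 10^-1.85 + 10^-1.33)
   = 1 / (1 + 0.014125 + 0.046774) = 1/1.0609 = 0.9426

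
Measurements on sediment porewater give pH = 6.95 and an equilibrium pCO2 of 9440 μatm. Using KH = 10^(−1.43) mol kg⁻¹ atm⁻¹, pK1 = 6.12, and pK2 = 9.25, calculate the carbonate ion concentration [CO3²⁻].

[CO3²⁻] = 11.9 μmol/kg

[CO2*] = KH · pCO2 = 10^(−1.43) × 9440×10^-6 = 3.507×10^-4 mol/kg
α₀ = 1/(1 + K1/[H⁺] + K1K2/[H⁺]²) = 1/(1 + 10^+0.83 + 10^-1.47) = 0.1283
DIC = [CO2*]/α₀ = 3.507×10^-4 / 0.1283 = 2.734 mmol/kg
[CO3²⁻] = α₂·DIC; α₂ = 0.004347, so [CO3²⁻] = 0.004347 × 2.734 = 0.0119 mmol/kg = 11.9 μmol/kg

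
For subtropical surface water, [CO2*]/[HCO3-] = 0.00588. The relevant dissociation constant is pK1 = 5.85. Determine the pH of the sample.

pH = 8.08

From K1 = [H⁺][HCO3-]/[CO2*]:  pH = pK1 − log₁₀([CO2*]/[HCO3-])
log₁₀(0.00588) = -2.231
pH = 5.85 − (-2.231) = 8.08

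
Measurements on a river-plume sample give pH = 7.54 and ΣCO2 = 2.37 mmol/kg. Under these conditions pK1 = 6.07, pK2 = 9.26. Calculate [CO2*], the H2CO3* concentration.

[CO2*] = 0.0763 mmol/kg

α₀ = 1 / (1 + K1/[H⁺] + K1K2/[H⁺]²) = 1 / (1 + 10^+1.47 + 10^-0.25)
   = 1 / (1 + 29.512 + 0.56234) = 1/31.074 = 0.03218
[CO2*] = α₀ × DIC = 0.03218 × 2.37 = 0.0763 mmol/kg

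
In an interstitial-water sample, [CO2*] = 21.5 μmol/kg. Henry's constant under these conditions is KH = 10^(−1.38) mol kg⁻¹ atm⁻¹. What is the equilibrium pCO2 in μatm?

KH = 10^(−1.38) = 4.169×10^-2 mol kg⁻¹ atm⁻¹
pCO2 = [CO2*]/KH = 21.5×10^-6 / 4.169×10^-2 = 5.16×10^-4 atm = 516 μatm

pCO2 = 516 μatm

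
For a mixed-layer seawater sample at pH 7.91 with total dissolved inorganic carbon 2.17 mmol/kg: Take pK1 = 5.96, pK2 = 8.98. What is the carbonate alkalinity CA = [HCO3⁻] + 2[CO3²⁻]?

CA = 2.32 mmol/kg

CA = [HCO3⁻] + 2[CO3²⁻] = (α₁ + 2α₂)·DIC
At pH 7.91: [H⁺]/K1 = 10^-1.95 = 0.011220, K2/[H⁺] = 10^-1.07 = 0.085114
α₁ = 1/(1 + 0.011220 + 0.085114) = 1/1.0963 = 0.9121; α₂ = α₁·K2/[H⁺] = 0.07763
α₁ + 2α₂ = 1.0674
CA = 1.0674 × 2.17 = 2.32 mmol/kg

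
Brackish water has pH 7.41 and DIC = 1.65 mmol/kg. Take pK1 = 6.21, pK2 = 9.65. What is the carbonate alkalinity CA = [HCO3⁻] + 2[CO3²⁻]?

CA = 1.56 mmol/kg

CA = [HCO3⁻] + 2[CO3²⁻] = (α₁ + 2α₂)·DIC
At pH 7.41: [H⁺]/K1 = 10^-1.20 = 0.063096, K2/[H⁺] = 10^-2.24 = 0.0057544
α₁ = 1/(1 + 0.063096 + 0.0057544) = 1/1.0689 = 0.9356; α₂ = α₁·K2/[H⁺] = 0.005384
α₁ + 2α₂ = 0.9464
CA = 0.9464 × 1.65 = 1.56 mmol/kg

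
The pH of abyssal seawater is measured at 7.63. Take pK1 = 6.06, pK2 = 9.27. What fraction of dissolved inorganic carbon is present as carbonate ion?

α₂ = 0.0218

α₂ = 1 / (1 + [H⁺]/K2 + [H⁺]²/(K1K2)) = 1 / (1 + 10^+1.64 + 10^+0.07)
   = 1 / (1 + 43.652 + 1.1749) = 1/45.826 = 0.02182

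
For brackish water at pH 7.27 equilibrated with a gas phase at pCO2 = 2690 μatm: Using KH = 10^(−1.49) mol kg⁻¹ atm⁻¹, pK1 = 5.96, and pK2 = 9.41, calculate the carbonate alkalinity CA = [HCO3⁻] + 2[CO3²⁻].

[CO2*] = KH · pCO2 = 10^(−1.49) × 2690×10^-6 = 8.705×10^-5 mol/kg
α₀ = 1/(1 + K1/[H⁺] + K1K2/[H⁺]²) = 1/(1 + 10^+1.31 + 10^-0.83) = 0.04637
DIC = [CO2*]/α₀ = 8.705×10^-5 / 0.04637 = 1.877 mmol/kg
CA = (α₁ + 2α₂)·DIC = (0.9468 + 2×0.006859) × 1.877 = 1.80 mmol/kg

CA = 1.80 mmol/kg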